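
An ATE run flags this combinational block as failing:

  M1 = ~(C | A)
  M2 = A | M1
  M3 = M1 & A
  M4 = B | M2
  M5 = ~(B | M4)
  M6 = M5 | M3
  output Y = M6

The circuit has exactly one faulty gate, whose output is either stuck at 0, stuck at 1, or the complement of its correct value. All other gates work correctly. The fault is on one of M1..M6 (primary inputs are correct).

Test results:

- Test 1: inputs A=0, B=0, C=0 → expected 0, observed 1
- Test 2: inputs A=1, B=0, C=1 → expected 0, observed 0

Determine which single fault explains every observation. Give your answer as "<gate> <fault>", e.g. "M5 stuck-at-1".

M1 stuck-at-0

Fault-free values for test 1 (A=0, B=0, C=0): M1=1, M2=1, M3=0, M4=1, M5=0, M6=0, giving Y=0. Observed 1.
Test 1: faults giving observed 1 are {M1 stuck-at-0, M1 inverted output, M2 stuck-at-0, M2 inverted output, M3 stuck-at-1, M3 inverted output, M4 stuck-at-0, M4 inverted output, M5 stuck-at-1, M5 inverted output, M6 stuck-at-1, M6 inverted output}.
Test 2 (A=1, B=0, C=1): fault-free M1=0, M2=1, M3=0, M4=1, M5=0, M6=0 → 0; observed 0. Eliminates M1 inverted output, M2 stuck-at-0, M2 inverted output, M3 stuck-at-1, M3 inverted output, M4 stuck-at-0, M4 inverted output, M5 stuck-at-1, M5 inverted output, M6 stuck-at-1, M6 inverted output.
Only M1 stuck-at-0 is consistent with every test.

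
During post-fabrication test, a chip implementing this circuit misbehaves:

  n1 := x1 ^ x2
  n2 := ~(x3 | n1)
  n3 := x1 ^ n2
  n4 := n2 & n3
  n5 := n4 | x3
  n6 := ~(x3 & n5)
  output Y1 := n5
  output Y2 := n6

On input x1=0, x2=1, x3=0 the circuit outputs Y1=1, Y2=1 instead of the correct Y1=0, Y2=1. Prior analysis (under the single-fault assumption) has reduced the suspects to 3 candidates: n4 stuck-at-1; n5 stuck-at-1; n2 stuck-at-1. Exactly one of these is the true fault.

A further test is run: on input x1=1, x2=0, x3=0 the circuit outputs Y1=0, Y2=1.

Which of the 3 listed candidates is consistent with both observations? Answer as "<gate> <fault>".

Evaluate each candidate on input x1=1, x2=0, x3=0:
  n4 stuck-at-1: n1=1, n2=0, n3=1, n4=1 [stuck-at-1], n5=1, n6=1 → Y1=1, Y2=1 — eliminated
  n5 stuck-at-1: n1=1, n2=0, n3=1, n4=0, n5=1 [stuck-at-1], n6=1 → Y1=1, Y2=1 — eliminated
  n2 stuck-at-1: n1=1, n2=1 [stuck-at-1], n3=0, n4=0, n5=0, n6=1 → Y1=0, Y2=1 — matches
Only n2 stuck-at-1 reproduces the observed Y1=0, Y2=1.

n2 stuck-at-1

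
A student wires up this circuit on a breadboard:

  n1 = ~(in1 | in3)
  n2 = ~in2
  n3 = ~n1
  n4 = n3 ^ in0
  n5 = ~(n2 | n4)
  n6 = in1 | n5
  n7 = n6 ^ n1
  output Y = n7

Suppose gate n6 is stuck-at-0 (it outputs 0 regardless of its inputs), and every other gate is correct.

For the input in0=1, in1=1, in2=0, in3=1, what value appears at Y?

0

Propagate with n6 forced: n1=0, n2=1, n3=1, n4=0, n5=0, n6=0 [stuck-at-0], n7=0.
So Y = 0. (Without the fault it would be 1.)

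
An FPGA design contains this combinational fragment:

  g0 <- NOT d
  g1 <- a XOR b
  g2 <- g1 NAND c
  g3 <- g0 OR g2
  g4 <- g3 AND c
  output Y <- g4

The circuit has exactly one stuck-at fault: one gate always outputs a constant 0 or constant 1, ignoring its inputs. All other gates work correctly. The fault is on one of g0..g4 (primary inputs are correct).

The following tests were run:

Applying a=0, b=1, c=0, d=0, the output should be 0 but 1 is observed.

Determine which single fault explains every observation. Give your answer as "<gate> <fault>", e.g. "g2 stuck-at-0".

g4 stuck-at-1

Fault-free values for test 1 (a=0, b=1, c=0, d=0): g0=1, g1=1, g2=1, g3=1, g4=0, giving Y=0. Observed 1.
Test 1: faults giving observed 1 are {g4 stuck-at-1}.
Only g4 stuck-at-1 is consistent with every test.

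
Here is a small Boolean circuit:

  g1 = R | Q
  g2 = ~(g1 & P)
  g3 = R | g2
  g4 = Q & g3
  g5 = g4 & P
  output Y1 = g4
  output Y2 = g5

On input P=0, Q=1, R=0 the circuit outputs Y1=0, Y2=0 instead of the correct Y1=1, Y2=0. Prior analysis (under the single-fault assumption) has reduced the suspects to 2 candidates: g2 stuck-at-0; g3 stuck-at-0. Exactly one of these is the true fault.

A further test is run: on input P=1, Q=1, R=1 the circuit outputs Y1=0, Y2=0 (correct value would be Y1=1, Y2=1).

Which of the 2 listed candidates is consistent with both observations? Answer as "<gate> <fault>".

Evaluate each candidate on input P=1, Q=1, R=1:
  g2 stuck-at-0: g1=1, g2=0 [stuck-at-0], g3=1, g4=1, g5=1 → Y1=1, Y2=1 — eliminated
  g3 stuck-at-0: g1=1, g2=0, g3=0 [stuck-at-0], g4=0, g5=0 → Y1=0, Y2=0 — matches
Only g3 stuck-at-0 reproduces the observed Y1=0, Y2=0.

g3 stuck-at-0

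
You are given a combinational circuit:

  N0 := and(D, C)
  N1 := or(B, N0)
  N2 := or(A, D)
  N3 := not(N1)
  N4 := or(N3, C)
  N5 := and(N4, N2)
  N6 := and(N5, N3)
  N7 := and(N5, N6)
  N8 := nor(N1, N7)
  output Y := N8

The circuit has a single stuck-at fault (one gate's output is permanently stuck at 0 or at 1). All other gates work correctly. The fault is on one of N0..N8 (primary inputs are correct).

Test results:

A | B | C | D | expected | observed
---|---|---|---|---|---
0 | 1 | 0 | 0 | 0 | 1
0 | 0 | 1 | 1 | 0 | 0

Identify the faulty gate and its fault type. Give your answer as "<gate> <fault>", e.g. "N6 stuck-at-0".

N1 stuck-at-0

Fault-free values for test 1 (A=0, B=1, C=0, D=0): N0=0, N1=1, N2=0, N3=0, N4=0, N5=0, N6=0, N7=0, N8=0, giving Y=0. Observed 1.
Test 1: faults giving observed 1 are {N1 stuck-at-0, N8 stuck-at-1}.
Test 2 (A=0, B=0, C=1, D=1): fault-free N0=1, N1=1, N2=1, N3=0, N4=1, N5=1, N6=0, N7=0, N8=0 → 0; observed 0. Eliminates N8 stuck-at-1.
Only N1 stuck-at-0 is consistent with every test.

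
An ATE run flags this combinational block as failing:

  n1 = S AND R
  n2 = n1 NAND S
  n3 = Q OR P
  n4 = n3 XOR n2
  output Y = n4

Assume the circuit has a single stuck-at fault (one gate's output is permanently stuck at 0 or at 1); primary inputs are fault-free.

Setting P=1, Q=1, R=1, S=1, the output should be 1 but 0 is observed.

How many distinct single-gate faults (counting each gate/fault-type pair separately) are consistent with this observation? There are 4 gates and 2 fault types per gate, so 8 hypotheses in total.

Fault-free: n1=1, n2=0, n3=1, n4=1 → 1. Observed 0.
  n1 stuck-at-0: output 0 ✓
  n1 stuck-at-1: output 1 ✗
  n2 stuck-at-0: output 1 ✗
  n2 stuck-at-1: output 0 ✓
  n3 stuck-at-0: output 0 ✓
  n3 stuck-at-1: output 1 ✗
  n4 stuck-at-0: output 0 ✓
  n4 stuck-at-1: output 1 ✗
Consistent faults: {n1 stuck-at-0, n2 stuck-at-1, n3 stuck-at-0, n4 stuck-at-0} — 4 in all.

4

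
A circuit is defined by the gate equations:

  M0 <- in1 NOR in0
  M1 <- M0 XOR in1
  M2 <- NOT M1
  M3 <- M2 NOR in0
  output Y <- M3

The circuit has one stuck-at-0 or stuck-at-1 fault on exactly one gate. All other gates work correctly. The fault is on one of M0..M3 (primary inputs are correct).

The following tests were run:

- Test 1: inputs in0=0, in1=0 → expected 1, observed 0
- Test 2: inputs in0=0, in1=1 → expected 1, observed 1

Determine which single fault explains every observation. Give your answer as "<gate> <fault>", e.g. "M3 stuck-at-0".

Fault-free values for test 1 (in0=0, in1=0): M0=1, M1=1, M2=0, M3=1, giving Y=1. Observed 0.
Test 1: faults giving observed 0 are {M0 stuck-at-0, M1 stuck-at-0, M2 stuck-at-1, M3 stuck-at-0}.
Test 2 (in0=0, in1=1): fault-free M0=0, M1=1, M2=0, M3=1 → 1; observed 1. Eliminates M1 stuck-at-0, M2 stuck-at-1, M3 stuck-at-0.
Only M0 stuck-at-0 is consistent with every test.

M0 stuck-at-0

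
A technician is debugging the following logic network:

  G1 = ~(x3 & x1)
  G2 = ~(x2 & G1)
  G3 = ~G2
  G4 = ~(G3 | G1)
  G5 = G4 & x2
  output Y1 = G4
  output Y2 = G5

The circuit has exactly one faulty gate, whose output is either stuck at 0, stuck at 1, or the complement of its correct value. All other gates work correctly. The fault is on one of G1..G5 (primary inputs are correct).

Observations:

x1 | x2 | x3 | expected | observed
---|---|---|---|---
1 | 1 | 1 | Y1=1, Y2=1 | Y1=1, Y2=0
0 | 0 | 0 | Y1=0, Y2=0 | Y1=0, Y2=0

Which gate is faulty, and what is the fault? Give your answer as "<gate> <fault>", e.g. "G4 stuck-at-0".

Fault-free values for test 1 (x1=1, x2=1, x3=1): G1=0, G2=1, G3=0, G4=1, G5=1, giving Y1=1, Y2=1. Observed Y1=1, Y2=0.
Test 1: faults giving observed Y1=1, Y2=0 are {G5 stuck-at-0, G5 inverted output}.
Test 2 (x1=0, x2=0, x3=0): fault-free G1=1, G2=1, G3=0, G4=0, G5=0 → Y1=0, Y2=0; observed Y1=0, Y2=0. Eliminates G5 inverted output.
Only G5 stuck-at-0 is consistent with every test.

G5 stuck-at-0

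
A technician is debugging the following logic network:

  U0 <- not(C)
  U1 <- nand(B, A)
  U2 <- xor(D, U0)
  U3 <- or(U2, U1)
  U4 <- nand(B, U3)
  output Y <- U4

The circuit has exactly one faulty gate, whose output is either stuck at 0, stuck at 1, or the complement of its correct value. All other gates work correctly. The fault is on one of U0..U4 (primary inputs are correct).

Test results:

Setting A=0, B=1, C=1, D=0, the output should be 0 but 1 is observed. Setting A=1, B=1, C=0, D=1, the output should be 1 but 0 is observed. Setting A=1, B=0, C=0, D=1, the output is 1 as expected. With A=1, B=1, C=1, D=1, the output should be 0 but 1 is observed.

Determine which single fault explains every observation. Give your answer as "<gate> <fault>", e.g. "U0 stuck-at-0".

U3 inverted output

Fault-free values for test 1 (A=0, B=1, C=1, D=0): U0=0, U1=1, U2=0, U3=1, U4=0, giving Y=0. Observed 1.
Test 1: faults giving observed 1 are {U1 stuck-at-0, U1 inverted output, U3 stuck-at-0, U3 inverted output, U4 stuck-at-1, U4 inverted output}.
Test 2 (A=1, B=1, C=0, D=1): fault-free U0=1, U1=0, U2=0, U3=0, U4=1 → 1; observed 0. Eliminates U1 stuck-at-0, U3 stuck-at-0, U4 stuck-at-1.
Test 3 (A=1, B=0, C=0, D=1): fault-free U0=1, U1=1, U2=0, U3=1, U4=1 → 1; observed 1. Eliminates U4 inverted output.
Test 4 (A=1, B=1, C=1, D=1): fault-free U0=0, U1=0, U2=1, U3=1, U4=0 → 0; observed 1. Eliminates U1 inverted output.
Only U3 inverted output is consistent with every test.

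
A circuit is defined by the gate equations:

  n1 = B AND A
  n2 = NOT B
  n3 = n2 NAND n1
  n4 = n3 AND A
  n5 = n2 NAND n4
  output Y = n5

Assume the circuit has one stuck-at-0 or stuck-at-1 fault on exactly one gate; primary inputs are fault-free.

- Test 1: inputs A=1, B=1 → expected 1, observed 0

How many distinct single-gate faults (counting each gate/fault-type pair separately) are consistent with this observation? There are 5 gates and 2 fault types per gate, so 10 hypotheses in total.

Fault-free: n1=1, n2=0, n3=1, n4=1, n5=1 → 1. Observed 0.
  n1 stuck-at-0: output 1 ✗
  n1 stuck-at-1: output 1 ✗
  n2 stuck-at-0: output 1 ✗
  n2 stuck-at-1: output 1 ✗
  n3 stuck-at-0: output 1 ✗
  n3 stuck-at-1: output 1 ✗
  n4 stuck-at-0: output 1 ✗
  n4 stuck-at-1: output 1 ✗
  n5 stuck-at-0: output 0 ✓
  n5 stuck-at-1: output 1 ✗
Consistent faults: {n5 stuck-at-0} — 1 in all.

1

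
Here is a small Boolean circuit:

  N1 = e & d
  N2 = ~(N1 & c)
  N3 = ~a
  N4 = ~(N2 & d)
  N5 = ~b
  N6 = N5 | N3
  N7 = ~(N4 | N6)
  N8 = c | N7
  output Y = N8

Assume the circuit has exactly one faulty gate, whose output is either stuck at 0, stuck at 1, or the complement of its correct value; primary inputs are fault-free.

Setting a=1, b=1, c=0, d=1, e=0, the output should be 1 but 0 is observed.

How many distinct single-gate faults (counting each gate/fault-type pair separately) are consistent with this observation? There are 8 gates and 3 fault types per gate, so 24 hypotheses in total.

Fault-free: N1=0, N2=1, N3=0, N4=0, N5=0, N6=0, N7=1, N8=1 → 1. Observed 0.
  N1: none of the 3 fault types match ✗
  N2: stuck-at-0, inverted output ✓; others ✗
  N3: stuck-at-1, inverted output ✓; others ✗
  N4: stuck-at-1, inverted output ✓; others ✗
  N5: stuck-at-1, inverted output ✓; others ✗
  N6: stuck-at-1, inverted output ✓; others ✗
  N7: stuck-at-0, inverted output ✓; others ✗
  N8: stuck-at-0, inverted output ✓; others ✗
Consistent faults: {N2 stuck-at-0, N2 inverted output, N3 stuck-at-1, N3 inverted output, N4 stuck-at-1, N4 inverted output, N5 stuck-at-1, N5 inverted output, N6 stuck-at-1, N6 inverted output, N7 stuck-at-0, N7 inverted output, N8 stuck-at-0, N8 inverted output} — 14 in all.

14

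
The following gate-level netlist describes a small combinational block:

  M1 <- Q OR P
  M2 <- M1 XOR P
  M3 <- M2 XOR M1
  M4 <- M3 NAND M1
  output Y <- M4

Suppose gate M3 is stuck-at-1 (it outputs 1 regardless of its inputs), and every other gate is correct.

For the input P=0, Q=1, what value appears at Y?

Propagate with M3 forced: M1=1, M2=1, M3=1 [stuck-at-1], M4=0.
So Y = 0. (Without the fault it would be 1.)

0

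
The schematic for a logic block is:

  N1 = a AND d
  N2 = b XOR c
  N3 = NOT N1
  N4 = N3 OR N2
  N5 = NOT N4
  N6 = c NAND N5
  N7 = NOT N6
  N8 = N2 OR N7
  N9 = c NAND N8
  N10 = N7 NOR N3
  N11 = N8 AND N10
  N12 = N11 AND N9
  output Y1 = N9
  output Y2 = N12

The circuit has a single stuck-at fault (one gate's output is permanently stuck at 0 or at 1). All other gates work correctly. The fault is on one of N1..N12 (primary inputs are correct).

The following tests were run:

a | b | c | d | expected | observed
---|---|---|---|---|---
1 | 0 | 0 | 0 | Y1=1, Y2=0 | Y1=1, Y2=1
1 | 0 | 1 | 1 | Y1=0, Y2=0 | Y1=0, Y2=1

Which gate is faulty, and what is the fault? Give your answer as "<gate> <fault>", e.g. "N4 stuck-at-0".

N12 stuck-at-1

Fault-free values for test 1 (a=1, b=0, c=0, d=0): N1=0, N2=0, N3=1, N4=1, N5=0, N6=1, N7=0, N8=0, N9=1, N10=0, N11=0, N12=0, giving Y1=1, Y2=0. Observed Y1=1, Y2=1.
Test 1: faults giving observed Y1=1, Y2=1 are {N11 stuck-at-1, N12 stuck-at-1}.
Test 2 (a=1, b=0, c=1, d=1): fault-free N1=1, N2=1, N3=0, N4=1, N5=0, N6=1, N7=0, N8=1, N9=0, N10=1, N11=1, N12=0 → Y1=0, Y2=0; observed Y1=0, Y2=1. Eliminates N11 stuck-at-1.
Only N12 stuck-at-1 is consistent with every test.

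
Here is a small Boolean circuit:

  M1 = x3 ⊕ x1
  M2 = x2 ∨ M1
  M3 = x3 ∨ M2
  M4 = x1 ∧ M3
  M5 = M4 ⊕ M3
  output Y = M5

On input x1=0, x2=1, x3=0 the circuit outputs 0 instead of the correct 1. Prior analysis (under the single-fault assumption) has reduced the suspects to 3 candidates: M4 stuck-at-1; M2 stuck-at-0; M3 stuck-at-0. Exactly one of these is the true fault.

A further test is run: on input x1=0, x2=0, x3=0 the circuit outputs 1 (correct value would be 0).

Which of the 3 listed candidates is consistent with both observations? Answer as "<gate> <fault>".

Evaluate each candidate on input x1=0, x2=0, x3=0:
  M4 stuck-at-1: M1=0, M2=0, M3=0, M4=1 [stuck-at-1], M5=1 → 1 — matches
  M2 stuck-at-0: M1=0, M2=0 [stuck-at-0], M3=0, M4=0, M5=0 → 0 — eliminated
  M3 stuck-at-0: M1=0, M2=0, M3=0 [stuck-at-0], M4=0, M5=0 → 0 — eliminated
Only M4 stuck-at-1 reproduces the observed 1.

M4 stuck-at-1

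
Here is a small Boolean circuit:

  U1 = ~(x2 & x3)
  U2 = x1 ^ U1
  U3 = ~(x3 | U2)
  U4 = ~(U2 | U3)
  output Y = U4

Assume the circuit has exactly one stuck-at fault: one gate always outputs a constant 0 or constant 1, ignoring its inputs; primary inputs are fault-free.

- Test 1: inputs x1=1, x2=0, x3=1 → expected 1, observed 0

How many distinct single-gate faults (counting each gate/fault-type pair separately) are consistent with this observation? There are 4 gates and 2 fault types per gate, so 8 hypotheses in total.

Fault-free: U1=1, U2=0, U3=0, U4=1 → 1. Observed 0.
  U1 stuck-at-0: output 0 ✓
  U1 stuck-at-1: output 1 ✗
  U2 stuck-at-0: output 1 ✗
  U2 stuck-at-1: output 0 ✓
  U3 stuck-at-0: output 1 ✗
  U3 stuck-at-1: output 0 ✓
  U4 stuck-at-0: output 0 ✓
  U4 stuck-at-1: output 1 ✗
Consistent faults: {U1 stuck-at-0, U2 stuck-at-1, U3 stuck-at-1, U4 stuck-at-0} — 4 in all.

4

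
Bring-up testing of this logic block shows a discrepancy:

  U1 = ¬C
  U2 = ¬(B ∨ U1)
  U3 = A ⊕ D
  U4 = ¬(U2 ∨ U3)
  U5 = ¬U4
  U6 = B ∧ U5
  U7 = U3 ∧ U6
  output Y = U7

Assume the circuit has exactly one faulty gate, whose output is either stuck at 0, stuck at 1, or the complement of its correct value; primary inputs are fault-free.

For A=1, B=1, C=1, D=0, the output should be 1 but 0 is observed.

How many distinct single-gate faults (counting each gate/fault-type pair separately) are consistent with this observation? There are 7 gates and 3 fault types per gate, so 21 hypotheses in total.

10

Fault-free: U1=0, U2=0, U3=1, U4=0, U5=1, U6=1, U7=1 → 1. Observed 0.
  U1: none of the 3 fault types match ✗
  U2: none of the 3 fault types match ✗
  U3: stuck-at-0, inverted output ✓; others ✗
  U4: stuck-at-1, inverted output ✓; others ✗
  U5: stuck-at-0, inverted output ✓; others ✗
  U6: stuck-at-0, inverted output ✓; others ✗
  U7: stuck-at-0, inverted output ✓; others ✗
Consistent faults: {U3 stuck-at-0, U3 inverted output, U4 stuck-at-1, U4 inverted output, U5 stuck-at-0, U5 inverted output, U6 stuck-at-0, U6 inverted output, U7 stuck-at-0, U7 inverted output} — 10 in all.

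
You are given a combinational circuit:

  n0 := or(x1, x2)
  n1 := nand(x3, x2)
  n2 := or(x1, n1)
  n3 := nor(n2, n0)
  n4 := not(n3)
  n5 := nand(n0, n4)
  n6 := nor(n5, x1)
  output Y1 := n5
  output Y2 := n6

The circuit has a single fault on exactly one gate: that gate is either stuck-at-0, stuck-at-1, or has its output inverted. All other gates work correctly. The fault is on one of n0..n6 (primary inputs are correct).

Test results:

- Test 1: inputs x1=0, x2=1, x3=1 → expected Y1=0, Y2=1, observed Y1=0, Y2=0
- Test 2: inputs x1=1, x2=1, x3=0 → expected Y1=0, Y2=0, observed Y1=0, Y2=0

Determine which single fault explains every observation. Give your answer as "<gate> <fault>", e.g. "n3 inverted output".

n6 stuck-at-0

Fault-free values for test 1 (x1=0, x2=1, x3=1): n0=1, n1=0, n2=0, n3=0, n4=1, n5=0, n6=1, giving Y1=0, Y2=1. Observed Y1=0, Y2=0.
Test 1: faults giving observed Y1=0, Y2=0 are {n6 stuck-at-0, n6 inverted output}.
Test 2 (x1=1, x2=1, x3=0): fault-free n0=1, n1=1, n2=1, n3=0, n4=1, n5=0, n6=0 → Y1=0, Y2=0; observed Y1=0, Y2=0. Eliminates n6 inverted output.
Only n6 stuck-at-0 is consistent with every test.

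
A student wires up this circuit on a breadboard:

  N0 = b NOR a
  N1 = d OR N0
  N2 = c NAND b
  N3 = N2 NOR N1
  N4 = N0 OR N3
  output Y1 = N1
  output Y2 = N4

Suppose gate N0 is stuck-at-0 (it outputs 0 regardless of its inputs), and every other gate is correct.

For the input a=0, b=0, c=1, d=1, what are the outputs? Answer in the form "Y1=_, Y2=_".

Propagate with N0 forced: N0=0 [stuck-at-0], N1=1, N2=1, N3=0, N4=0.
So the outputs are Y1=1, Y2=0. (Without the fault they would be Y1=1, Y2=1.)

Y1=1, Y2=0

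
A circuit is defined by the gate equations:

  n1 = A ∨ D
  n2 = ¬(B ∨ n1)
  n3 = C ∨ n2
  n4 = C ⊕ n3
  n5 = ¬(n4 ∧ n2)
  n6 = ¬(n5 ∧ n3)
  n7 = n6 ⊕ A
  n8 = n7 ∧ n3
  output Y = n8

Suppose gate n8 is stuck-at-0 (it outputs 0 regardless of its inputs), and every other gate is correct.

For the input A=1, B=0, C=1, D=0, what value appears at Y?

Propagate with n8 forced: n1=1, n2=0, n3=1, n4=0, n5=1, n6=0, n7=1, n8=0 [stuck-at-0].
So Y = 0. (Without the fault it would be 1.)

0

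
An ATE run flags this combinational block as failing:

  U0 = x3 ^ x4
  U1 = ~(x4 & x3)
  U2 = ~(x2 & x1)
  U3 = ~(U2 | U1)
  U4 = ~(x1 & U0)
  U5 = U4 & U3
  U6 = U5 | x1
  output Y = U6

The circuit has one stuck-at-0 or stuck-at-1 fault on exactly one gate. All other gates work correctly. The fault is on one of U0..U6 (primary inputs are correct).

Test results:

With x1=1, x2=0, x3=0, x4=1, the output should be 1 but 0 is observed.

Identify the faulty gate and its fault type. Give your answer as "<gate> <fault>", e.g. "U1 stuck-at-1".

Fault-free values for test 1 (x1=1, x2=0, x3=0, x4=1): U0=1, U1=1, U2=1, U3=0, U4=0, U5=0, U6=1, giving Y=1. Observed 0.
Test 1: faults giving observed 0 are {U6 stuck-at-0}.
Only U6 stuck-at-0 is consistent with every test.

U6 stuck-at-0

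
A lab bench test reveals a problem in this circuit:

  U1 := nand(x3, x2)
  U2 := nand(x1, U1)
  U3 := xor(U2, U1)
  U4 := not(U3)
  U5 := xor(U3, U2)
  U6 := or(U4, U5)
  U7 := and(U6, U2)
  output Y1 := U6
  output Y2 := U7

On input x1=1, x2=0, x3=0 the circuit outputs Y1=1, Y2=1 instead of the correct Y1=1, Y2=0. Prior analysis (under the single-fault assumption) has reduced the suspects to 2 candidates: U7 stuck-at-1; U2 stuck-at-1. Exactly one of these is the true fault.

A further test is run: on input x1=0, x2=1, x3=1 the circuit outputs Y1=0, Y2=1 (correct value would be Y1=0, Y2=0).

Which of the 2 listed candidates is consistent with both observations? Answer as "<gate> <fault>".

U7 stuck-at-1

Evaluate each candidate on input x1=0, x2=1, x3=1:
  U7 stuck-at-1: U1=0, U2=1, U3=1, U4=0, U5=0, U6=0, U7=1 [stuck-at-1] → Y1=0, Y2=1 — matches
  U2 stuck-at-1: U1=0, U2=1 [stuck-at-1], U3=1, U4=0, U5=0, U6=0, U7=0 → Y1=0, Y2=0 — eliminated
Only U7 stuck-at-1 reproduces the observed Y1=0, Y2=1.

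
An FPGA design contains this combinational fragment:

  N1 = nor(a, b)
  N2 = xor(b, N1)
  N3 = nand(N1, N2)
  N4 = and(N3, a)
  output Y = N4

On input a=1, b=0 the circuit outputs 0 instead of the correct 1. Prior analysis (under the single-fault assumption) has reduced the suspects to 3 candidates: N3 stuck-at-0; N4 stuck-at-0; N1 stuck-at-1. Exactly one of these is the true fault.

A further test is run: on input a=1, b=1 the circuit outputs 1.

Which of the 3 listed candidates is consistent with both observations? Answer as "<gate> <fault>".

N1 stuck-at-1

Evaluate each candidate on input a=1, b=1:
  N3 stuck-at-0: N1=0, N2=1, N3=0 [stuck-at-0], N4=0 → 0 — eliminated
  N4 stuck-at-0: N1=0, N2=1, N3=1, N4=0 [stuck-at-0] → 0 — eliminated
  N1 stuck-at-1: N1=1 [stuck-at-1], N2=0, N3=1, N4=1 → 1 — matches
Only N1 stuck-at-1 reproduces the observed 1.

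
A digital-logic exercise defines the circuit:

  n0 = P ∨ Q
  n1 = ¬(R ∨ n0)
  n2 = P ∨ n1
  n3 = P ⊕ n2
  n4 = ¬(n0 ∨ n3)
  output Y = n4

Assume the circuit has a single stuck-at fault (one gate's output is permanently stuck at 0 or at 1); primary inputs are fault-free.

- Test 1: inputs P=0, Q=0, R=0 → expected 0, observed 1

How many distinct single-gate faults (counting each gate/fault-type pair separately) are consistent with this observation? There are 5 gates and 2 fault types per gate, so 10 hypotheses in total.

Fault-free: n0=0, n1=1, n2=1, n3=1, n4=0 → 0. Observed 1.
  n0 stuck-at-0: output 0 ✗
  n0 stuck-at-1: output 0 ✗
  n1 stuck-at-0: output 1 ✓
  n1 stuck-at-1: output 0 ✗
  n2 stuck-at-0: output 1 ✓
  n2 stuck-at-1: output 0 ✗
  n3 stuck-at-0: output 1 ✓
  n3 stuck-at-1: output 0 ✗
  n4 stuck-at-0: output 0 ✗
  n4 stuck-at-1: output 1 ✓
Consistent faults: {n1 stuck-at-0, n2 stuck-at-0, n3 stuck-at-0, n4 stuck-at-1} — 4 in all.

4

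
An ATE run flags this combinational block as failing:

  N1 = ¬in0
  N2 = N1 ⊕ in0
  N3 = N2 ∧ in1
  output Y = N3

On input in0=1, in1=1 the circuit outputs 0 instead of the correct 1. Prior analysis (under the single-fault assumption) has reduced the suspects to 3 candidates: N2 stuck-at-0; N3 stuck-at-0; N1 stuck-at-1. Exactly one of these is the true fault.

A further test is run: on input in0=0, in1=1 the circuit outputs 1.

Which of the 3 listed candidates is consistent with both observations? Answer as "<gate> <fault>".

N1 stuck-at-1

Evaluate each candidate on input in0=0, in1=1:
  N2 stuck-at-0: N1=1, N2=0 [stuck-at-0], N3=0 → 0 — eliminated
  N3 stuck-at-0: N1=1, N2=1, N3=0 [stuck-at-0] → 0 — eliminated
  N1 stuck-at-1: N1=1 [stuck-at-1], N2=1, N3=1 → 1 — matches
Only N1 stuck-at-1 reproduces the observed 1.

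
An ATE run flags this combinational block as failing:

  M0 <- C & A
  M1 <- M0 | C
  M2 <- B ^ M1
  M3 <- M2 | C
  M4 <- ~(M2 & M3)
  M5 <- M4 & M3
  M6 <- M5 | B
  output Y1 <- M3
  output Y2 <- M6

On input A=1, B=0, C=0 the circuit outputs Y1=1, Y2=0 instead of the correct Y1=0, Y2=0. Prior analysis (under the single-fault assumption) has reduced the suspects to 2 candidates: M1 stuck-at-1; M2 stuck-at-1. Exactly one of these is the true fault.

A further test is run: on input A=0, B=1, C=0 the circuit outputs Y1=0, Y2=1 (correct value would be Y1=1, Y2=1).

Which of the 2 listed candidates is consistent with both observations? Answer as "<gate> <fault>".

M1 stuck-at-1

Evaluate each candidate on input A=0, B=1, C=0:
  M1 stuck-at-1: M0=0, M1=1 [stuck-at-1], M2=0, M3=0, M4=1, M5=0, M6=1 → Y1=0, Y2=1 — matches
  M2 stuck-at-1: M0=0, M1=0, M2=1 [stuck-at-1], M3=1, M4=0, M5=0, M6=1 → Y1=1, Y2=1 — eliminated
Only M1 stuck-at-1 reproduces the observed Y1=0, Y2=1.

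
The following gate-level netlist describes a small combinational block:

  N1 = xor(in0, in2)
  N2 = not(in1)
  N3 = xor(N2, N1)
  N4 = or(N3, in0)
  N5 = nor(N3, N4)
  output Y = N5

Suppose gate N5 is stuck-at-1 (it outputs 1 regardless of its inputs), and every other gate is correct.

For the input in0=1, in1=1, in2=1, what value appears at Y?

1

Propagate with N5 forced: N1=0, N2=0, N3=0, N4=1, N5=1 [stuck-at-1].
So Y = 1. (Without the fault it would be 0.)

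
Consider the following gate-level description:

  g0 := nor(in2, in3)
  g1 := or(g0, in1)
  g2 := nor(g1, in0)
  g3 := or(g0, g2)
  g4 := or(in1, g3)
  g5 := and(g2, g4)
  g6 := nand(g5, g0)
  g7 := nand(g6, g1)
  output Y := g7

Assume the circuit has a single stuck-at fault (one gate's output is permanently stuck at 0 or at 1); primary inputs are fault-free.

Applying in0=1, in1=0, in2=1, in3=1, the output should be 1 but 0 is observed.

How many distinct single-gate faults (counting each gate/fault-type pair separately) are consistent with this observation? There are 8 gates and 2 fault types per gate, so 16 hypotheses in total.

3

Fault-free: g0=0, g1=0, g2=0, g3=0, g4=0, g5=0, g6=1, g7=1 → 1. Observed 0.
  g0: stuck-at-1 ✓; others ✗
  g1: stuck-at-1 ✓; others ✗
  g2: none of the 2 fault types match ✗
  g3: none of the 2 fault types match ✗
  g4: none of the 2 fault types match ✗
  g5: none of the 2 fault types match ✗
  g6: none of the 2 fault types match ✗
  g7: stuck-at-0 ✓; others ✗
Consistent faults: {g0 stuck-at-1, g1 stuck-at-1, g7 stuck-at-0} — 3 in all.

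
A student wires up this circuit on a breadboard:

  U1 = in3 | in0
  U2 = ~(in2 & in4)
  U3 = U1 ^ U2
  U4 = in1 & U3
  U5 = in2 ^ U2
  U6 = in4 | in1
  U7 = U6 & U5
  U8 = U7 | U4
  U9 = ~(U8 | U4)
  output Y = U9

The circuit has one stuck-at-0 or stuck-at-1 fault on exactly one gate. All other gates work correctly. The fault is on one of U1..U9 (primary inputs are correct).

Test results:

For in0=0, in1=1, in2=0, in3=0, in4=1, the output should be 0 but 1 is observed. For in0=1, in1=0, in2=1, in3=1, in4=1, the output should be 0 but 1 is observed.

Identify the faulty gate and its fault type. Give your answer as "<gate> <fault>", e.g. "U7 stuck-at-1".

U9 stuck-at-1

Fault-free values for test 1 (in0=0, in1=1, in2=0, in3=0, in4=1): U1=0, U2=1, U3=1, U4=1, U5=1, U6=1, U7=1, U8=1, U9=0, giving Y=0. Observed 1.
Test 1: faults giving observed 1 are {U2 stuck-at-0, U9 stuck-at-1}.
Test 2 (in0=1, in1=0, in2=1, in3=1, in4=1): fault-free U1=1, U2=0, U3=1, U4=0, U5=1, U6=1, U7=1, U8=1, U9=0 → 0; observed 1. Eliminates U2 stuck-at-0.
Only U9 stuck-at-1 is consistent with every test.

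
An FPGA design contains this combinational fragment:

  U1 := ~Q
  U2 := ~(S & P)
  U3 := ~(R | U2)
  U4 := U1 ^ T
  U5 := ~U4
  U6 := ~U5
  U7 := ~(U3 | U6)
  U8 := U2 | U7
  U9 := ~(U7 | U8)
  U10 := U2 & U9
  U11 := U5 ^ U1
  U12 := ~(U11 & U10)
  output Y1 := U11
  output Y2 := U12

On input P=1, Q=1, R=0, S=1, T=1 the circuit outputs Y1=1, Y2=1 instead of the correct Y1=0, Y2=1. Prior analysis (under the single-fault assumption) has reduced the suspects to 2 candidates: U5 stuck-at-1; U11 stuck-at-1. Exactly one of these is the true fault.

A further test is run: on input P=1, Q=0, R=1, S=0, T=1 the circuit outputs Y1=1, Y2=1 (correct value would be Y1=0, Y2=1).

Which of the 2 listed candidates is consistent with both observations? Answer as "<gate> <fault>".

Evaluate each candidate on input P=1, Q=0, R=1, S=0, T=1:
  U5 stuck-at-1: U1=1, U2=1, U3=0, U4=0, U5=1 [stuck-at-1], U6=0, U7=1, U8=1, U9=0, U10=0, U11=0, U12=1 → Y1=0, Y2=1 — eliminated
  U11 stuck-at-1: U1=1, U2=1, U3=0, U4=0, U5=1, U6=0, U7=1, U8=1, U9=0, U10=0, U11=1 [stuck-at-1], U12=1 → Y1=1, Y2=1 — matches
Only U11 stuck-at-1 reproduces the observed Y1=1, Y2=1.

U11 stuck-at-1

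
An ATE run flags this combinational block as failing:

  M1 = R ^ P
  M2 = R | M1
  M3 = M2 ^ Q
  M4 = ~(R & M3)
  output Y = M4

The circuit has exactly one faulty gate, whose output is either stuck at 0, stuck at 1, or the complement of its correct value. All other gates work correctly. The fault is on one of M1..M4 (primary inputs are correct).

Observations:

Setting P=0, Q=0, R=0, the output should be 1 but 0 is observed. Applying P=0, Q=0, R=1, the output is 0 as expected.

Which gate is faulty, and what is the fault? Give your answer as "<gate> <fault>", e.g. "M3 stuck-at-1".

Fault-free values for test 1 (P=0, Q=0, R=0): M1=0, M2=0, M3=0, M4=1, giving Y=1. Observed 0.
Test 1: faults giving observed 0 are {M4 stuck-at-0, M4 inverted output}.
Test 2 (P=0, Q=0, R=1): fault-free M1=1, M2=1, M3=1, M4=0 → 0; observed 0. Eliminates M4 inverted output.
Only M4 stuck-at-0 is consistent with every test.

M4 stuck-at-0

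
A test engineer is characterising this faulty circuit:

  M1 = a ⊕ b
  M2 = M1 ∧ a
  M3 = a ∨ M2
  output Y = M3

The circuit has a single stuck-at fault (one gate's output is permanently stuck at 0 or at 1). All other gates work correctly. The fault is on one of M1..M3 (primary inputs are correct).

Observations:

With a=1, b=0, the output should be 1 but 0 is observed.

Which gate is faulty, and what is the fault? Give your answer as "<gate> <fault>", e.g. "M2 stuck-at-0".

Fault-free values for test 1 (a=1, b=0): M1=1, M2=1, M3=1, giving Y=1. Observed 0.
Test 1: faults giving observed 0 are {M3 stuck-at-0}.
Only M3 stuck-at-0 is consistent with every test.

M3 stuck-at-0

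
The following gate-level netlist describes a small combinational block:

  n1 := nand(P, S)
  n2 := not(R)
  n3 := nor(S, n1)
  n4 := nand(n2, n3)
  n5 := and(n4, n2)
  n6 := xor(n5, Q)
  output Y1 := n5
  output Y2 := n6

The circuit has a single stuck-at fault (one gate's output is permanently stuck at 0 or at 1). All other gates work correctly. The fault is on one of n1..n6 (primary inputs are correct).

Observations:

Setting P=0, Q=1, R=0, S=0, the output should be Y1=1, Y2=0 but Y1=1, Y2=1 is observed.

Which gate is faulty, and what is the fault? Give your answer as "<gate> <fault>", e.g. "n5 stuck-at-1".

Fault-free values for test 1 (P=0, Q=1, R=0, S=0): n1=1, n2=1, n3=0, n4=1, n5=1, n6=0, giving Y1=1, Y2=0. Observed Y1=1, Y2=1.
Test 1: faults giving observed Y1=1, Y2=1 are {n6 stuck-at-1}.
Only n6 stuck-at-1 is consistent with every test.

n6 stuck-at-1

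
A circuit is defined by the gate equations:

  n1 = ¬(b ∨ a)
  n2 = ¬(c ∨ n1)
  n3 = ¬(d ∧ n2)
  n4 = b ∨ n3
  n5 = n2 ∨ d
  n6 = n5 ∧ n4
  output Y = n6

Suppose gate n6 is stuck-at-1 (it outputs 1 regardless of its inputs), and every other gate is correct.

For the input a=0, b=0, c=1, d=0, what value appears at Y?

Propagate with n6 forced: n1=1, n2=0, n3=1, n4=1, n5=0, n6=1 [stuck-at-1].
So Y = 1. (Without the fault it would be 0.)

1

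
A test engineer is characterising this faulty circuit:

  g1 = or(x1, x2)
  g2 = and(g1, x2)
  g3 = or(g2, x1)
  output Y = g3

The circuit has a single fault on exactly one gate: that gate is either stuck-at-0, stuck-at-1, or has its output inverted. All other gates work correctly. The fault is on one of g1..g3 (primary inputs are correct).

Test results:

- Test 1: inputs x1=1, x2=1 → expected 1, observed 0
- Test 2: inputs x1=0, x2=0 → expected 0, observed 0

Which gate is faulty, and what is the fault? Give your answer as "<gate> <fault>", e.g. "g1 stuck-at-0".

Fault-free values for test 1 (x1=1, x2=1): g1=1, g2=1, g3=1, giving Y=1. Observed 0.
Test 1: faults giving observed 0 are {g3 stuck-at-0, g3 inverted output}.
Test 2 (x1=0, x2=0): fault-free g1=0, g2=0, g3=0 → 0; observed 0. Eliminates g3 inverted output.
Only g3 stuck-at-0 is consistent with every test.

g3 stuck-at-0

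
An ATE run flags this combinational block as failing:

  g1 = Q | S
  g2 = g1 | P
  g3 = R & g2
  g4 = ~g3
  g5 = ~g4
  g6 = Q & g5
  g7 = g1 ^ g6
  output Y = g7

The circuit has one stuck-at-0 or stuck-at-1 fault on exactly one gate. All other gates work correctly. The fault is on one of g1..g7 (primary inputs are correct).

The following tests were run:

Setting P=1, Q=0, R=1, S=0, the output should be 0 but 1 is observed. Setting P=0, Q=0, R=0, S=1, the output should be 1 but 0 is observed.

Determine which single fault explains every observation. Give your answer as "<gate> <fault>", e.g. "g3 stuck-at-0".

Fault-free values for test 1 (P=1, Q=0, R=1, S=0): g1=0, g2=1, g3=1, g4=0, g5=1, g6=0, g7=0, giving Y=0. Observed 1.
Test 1: faults giving observed 1 are {g1 stuck-at-1, g6 stuck-at-1, g7 stuck-at-1}.
Test 2 (P=0, Q=0, R=0, S=1): fault-free g1=1, g2=1, g3=0, g4=1, g5=0, g6=0, g7=1 → 1; observed 0. Eliminates g1 stuck-at-1, g7 stuck-at-1.
Only g6 stuck-at-1 is consistent with every test.

g6 stuck-at-1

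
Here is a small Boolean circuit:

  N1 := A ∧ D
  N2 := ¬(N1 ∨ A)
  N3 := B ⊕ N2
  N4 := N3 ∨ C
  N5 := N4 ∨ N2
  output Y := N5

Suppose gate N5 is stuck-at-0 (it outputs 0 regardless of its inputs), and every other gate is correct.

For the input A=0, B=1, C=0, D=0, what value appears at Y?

Propagate with N5 forced: N1=0, N2=1, N3=0, N4=0, N5=0 [stuck-at-0].
So Y = 0. (Without the fault it would be 1.)

0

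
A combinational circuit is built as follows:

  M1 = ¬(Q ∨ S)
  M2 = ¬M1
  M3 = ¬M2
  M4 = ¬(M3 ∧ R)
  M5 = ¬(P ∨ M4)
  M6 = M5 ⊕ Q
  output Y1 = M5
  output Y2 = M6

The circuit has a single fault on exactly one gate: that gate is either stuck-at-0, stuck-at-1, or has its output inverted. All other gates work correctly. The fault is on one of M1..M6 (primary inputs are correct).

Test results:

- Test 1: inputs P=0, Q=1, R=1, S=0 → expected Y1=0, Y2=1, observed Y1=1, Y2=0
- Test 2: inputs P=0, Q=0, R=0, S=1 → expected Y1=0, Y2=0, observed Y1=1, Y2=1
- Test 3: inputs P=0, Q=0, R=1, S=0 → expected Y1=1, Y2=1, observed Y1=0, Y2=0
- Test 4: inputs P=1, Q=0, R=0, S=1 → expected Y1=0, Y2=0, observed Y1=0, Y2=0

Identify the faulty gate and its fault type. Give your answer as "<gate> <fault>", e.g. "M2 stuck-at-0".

Fault-free values for test 1 (P=0, Q=1, R=1, S=0): M1=0, M2=1, M3=0, M4=1, M5=0, M6=1, giving Y1=0, Y2=1. Observed Y1=1, Y2=0.
Test 1: faults giving observed Y1=1, Y2=0 are {M1 stuck-at-1, M1 inverted output, M2 stuck-at-0, M2 inverted output, M3 stuck-at-1, M3 inverted output, M4 stuck-at-0, M4 inverted output, M5 stuck-at-1, M5 inverted output}.
Test 2 (P=0, Q=0, R=0, S=1): fault-free M1=0, M2=1, M3=0, M4=1, M5=0, M6=0 → Y1=0, Y2=0; observed Y1=1, Y2=1. Eliminates M1 stuck-at-1, M1 inverted output, M2 stuck-at-0, M2 inverted output, M3 stuck-at-1, M3 inverted output.
Test 3 (P=0, Q=0, R=1, S=0): fault-free M1=1, M2=0, M3=1, M4=0, M5=1, M6=1 → Y1=1, Y2=1; observed Y1=0, Y2=0. Eliminates M4 stuck-at-0, M5 stuck-at-1.
Test 4 (P=1, Q=0, R=0, S=1): fault-free M1=0, M2=1, M3=0, M4=1, M5=0, M6=0 → Y1=0, Y2=0; observed Y1=0, Y2=0. Eliminates M5 inverted output.
Only M4 inverted output is consistent with every test.

M4 inverted output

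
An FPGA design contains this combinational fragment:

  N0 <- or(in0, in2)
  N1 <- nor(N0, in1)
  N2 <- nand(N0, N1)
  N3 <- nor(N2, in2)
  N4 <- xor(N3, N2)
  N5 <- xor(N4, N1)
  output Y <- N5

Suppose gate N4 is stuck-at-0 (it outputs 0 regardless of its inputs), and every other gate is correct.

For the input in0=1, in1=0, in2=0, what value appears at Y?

0

Propagate with N4 forced: N0=1, N1=0, N2=1, N3=0, N4=0 [stuck-at-0], N5=0.
So Y = 0. (Without the fault it would be 1.)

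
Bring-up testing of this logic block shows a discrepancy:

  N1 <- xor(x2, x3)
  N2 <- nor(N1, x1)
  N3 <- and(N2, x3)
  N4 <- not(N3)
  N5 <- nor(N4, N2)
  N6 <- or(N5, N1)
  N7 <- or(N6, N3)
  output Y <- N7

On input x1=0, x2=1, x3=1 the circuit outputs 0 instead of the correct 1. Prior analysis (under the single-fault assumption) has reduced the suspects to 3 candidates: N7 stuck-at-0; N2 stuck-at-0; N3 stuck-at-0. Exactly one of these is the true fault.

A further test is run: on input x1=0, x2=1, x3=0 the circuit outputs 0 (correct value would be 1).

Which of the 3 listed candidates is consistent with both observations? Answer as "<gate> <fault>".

Evaluate each candidate on input x1=0, x2=1, x3=0:
  N7 stuck-at-0: N1=1, N2=0, N3=0, N4=1, N5=0, N6=1, N7=0 [stuck-at-0] → 0 — matches
  N2 stuck-at-0: N1=1, N2=0 [stuck-at-0], N3=0, N4=1, N5=0, N6=1, N7=1 → 1 — eliminated
  N3 stuck-at-0: N1=1, N2=0, N3=0 [stuck-at-0], N4=1, N5=0, N6=1, N7=1 → 1 — eliminated
Only N7 stuck-at-0 reproduces the observed 0.

N7 stuck-at-0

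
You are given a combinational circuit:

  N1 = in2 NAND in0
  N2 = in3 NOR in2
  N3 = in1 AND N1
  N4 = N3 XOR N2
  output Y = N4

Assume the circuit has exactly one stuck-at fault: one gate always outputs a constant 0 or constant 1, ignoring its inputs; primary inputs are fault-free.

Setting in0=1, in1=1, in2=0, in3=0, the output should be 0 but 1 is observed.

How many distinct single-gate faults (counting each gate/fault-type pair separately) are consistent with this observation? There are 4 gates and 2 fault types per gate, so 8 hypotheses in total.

Fault-free: N1=1, N2=1, N3=1, N4=0 → 0. Observed 1.
  N1 stuck-at-0: output 1 ✓
  N1 stuck-at-1: output 0 ✗
  N2 stuck-at-0: output 1 ✓
  N2 stuck-at-1: output 0 ✗
  N3 stuck-at-0: output 1 ✓
  N3 stuck-at-1: output 0 ✗
  N4 stuck-at-0: output 0 ✗
  N4 stuck-at-1: output 1 ✓
Consistent faults: {N1 stuck-at-0, N2 stuck-at-0, N3 stuck-at-0, N4 stuck-at-1} — 4 in all.

4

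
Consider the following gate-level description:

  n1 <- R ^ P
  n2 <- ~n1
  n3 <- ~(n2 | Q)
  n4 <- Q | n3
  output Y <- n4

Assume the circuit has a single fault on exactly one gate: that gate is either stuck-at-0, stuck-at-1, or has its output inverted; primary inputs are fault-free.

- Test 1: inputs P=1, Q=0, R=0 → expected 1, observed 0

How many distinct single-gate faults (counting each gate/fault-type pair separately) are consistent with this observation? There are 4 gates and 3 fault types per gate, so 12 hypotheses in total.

8

Fault-free: n1=1, n2=0, n3=1, n4=1 → 1. Observed 0.
  n1 stuck-at-0: output 0 ✓
  n1 stuck-at-1: output 1 ✗
  n1 inverted output: output 0 ✓
  n2 stuck-at-0: output 1 ✗
  n2 stuck-at-1: output 0 ✓
  n2 inverted output: output 0 ✓
  n3 stuck-at-0: output 0 ✓
  n3 stuck-at-1: output 1 ✗
  n3 inverted output: output 0 ✓
  n4 stuck-at-0: output 0 ✓
  n4 stuck-at-1: output 1 ✗
  n4 inverted output: output 0 ✓
Consistent faults: {n1 stuck-at-0, n1 inverted output, n2 stuck-at-1, n2 inverted output, n3 stuck-at-0, n3 inverted output, n4 stuck-at-0, n4 inverted output} — 8 in all.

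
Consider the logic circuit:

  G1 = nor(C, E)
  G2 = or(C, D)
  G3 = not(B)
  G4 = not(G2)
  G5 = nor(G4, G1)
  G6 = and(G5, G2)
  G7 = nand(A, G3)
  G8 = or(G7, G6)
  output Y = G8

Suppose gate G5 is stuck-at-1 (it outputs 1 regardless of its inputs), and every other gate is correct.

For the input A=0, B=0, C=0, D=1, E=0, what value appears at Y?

Propagate with G5 forced: G1=1, G2=1, G3=1, G4=0, G5=1 [stuck-at-1], G6=1, G7=1, G8=1.
So Y = 1. (Same as the fault-free value — the fault is masked on this input.)

1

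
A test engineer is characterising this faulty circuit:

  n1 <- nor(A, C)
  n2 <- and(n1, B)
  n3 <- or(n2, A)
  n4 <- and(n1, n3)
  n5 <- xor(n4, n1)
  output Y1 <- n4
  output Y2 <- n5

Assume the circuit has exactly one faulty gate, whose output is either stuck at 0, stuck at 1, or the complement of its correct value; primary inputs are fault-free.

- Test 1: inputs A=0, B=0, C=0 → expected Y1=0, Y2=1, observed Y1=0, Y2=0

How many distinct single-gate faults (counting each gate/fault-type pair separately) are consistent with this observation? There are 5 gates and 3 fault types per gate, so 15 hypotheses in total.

4

Fault-free: n1=1, n2=0, n3=0, n4=0, n5=1 → Y1=0, Y2=1. Observed Y1=0, Y2=0.
  n1: stuck-at-0, inverted output ✓; others ✗
  n2: none of the 3 fault types match ✗
  n3: none of the 3 fault types match ✗
  n4: none of the 3 fault types match ✗
  n5: stuck-at-0, inverted output ✓; others ✗
Consistent faults: {n1 stuck-at-0, n1 inverted output, n5 stuck-at-0, n5 inverted output} — 4 in all.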